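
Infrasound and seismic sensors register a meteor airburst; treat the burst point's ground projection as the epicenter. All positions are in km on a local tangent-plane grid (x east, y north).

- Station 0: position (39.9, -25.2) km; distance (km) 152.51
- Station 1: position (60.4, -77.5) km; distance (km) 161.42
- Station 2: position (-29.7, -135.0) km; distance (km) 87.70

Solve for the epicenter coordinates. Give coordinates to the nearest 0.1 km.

x ≈ -100.9 km, y ≈ -83.8 km

Circle about each station: (x − 39.9)² + (y + 25.2)² = 152.51²; (x − 60.4)² + (y + 77.5)² = 161.42²; (x + 29.7)² + (y + 135.0)² = 87.70².
Subtracting pairs of circle equations eliminates x²+y² and gives linear equations (the radical axes):
41.0 x − 104.6 y = 4630.24
-139.2 x − 219.6 y = 32448.05
Solving the 2×2 system: x ≈ -100.9, y ≈ -83.8 km.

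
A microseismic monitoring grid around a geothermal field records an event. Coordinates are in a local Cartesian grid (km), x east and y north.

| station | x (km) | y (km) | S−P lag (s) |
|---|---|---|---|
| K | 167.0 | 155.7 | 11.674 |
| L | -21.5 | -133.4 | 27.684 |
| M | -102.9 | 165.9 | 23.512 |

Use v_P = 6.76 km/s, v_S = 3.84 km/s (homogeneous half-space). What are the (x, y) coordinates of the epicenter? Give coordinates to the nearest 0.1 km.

Distance from S−P lag: d = Δt · v_P v_S / (v_P − v_S) = Δt · (6.76·3.84)/(6.76−3.84) ≈ 8.8899·Δt.
So d_K = 103.78, d_L = 246.11, d_M = 209.02 km.
Circle about each station: (x − 167.0)² + (y − 155.7)² = 103.78²; (x + 21.5)² + (y + 133.4)² = 246.11²; (x + 102.9)² + (y − 165.9)² = 209.02².
Subtracting the K equation from the L and M equations removes the quadratic terms:
-377.0 x − 578.2 y = -83673.52
-539.8 x + 20.4 y = -46939.34
Solving the 2×2 system: x ≈ 90.2, y ≈ 85.9 km.

x ≈ 90.2 km, y ≈ 85.9 km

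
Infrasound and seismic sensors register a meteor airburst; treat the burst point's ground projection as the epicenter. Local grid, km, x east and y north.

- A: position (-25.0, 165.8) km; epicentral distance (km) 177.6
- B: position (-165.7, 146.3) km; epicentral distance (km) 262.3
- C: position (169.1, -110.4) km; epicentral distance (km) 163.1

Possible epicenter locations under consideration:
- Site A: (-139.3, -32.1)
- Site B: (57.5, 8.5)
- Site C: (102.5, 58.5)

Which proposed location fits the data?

For each candidate, compare |candidate − station| to the reported distance:
Site A: residuals A 50.9, B 82.0, C 155.1 → max 155.1 km
Site B: residuals A 0.0, B 0.0, C 0.0 → max 0.0 km
Site C: residuals A 11.0, B 19.9, C 18.5 → max 19.9 km
Only Site B has all residuals ≈ 0.

Site B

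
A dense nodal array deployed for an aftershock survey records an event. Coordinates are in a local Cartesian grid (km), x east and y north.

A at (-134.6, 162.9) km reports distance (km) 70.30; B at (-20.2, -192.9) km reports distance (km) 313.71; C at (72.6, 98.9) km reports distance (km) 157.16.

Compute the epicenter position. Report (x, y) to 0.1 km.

Circle about each station: (x + 134.6)² + (y − 162.9)² = 70.30²; (x + 20.2)² + (y + 192.9)² = 313.71²; (x − 72.6)² + (y − 98.9)² = 157.16².
Subtracting pairs of circle equations eliminates x²+y² and gives linear equations (the radical axes):
228.8 x − 711.6 y = -100506.99
414.4 x − 128.0 y = -49358.78
Solving the 2×2 system: x ≈ -83.8, y ≈ 114.3 km.
Check against A (with the unrounded x, y): √((x + 134.6)²+(y − 162.9)²) = 70.30 ≈ 70.30 km. ✓

x ≈ -83.8 km, y ≈ 114.3 km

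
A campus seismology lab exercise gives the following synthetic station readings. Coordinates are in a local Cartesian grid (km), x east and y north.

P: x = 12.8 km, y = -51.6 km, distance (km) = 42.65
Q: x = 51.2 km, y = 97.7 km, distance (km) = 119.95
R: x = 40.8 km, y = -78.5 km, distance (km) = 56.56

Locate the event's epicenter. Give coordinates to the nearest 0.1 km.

Circle about each station: (x − 12.8)² + (y + 51.6)² = 42.65²; (x − 51.2)² + (y − 97.7)² = 119.95²; (x − 40.8)² + (y + 78.5)² = 56.56².
Subtracting the P equation from the Q and R equations removes the quadratic terms:
76.8 x + 298.6 y = -3228.65
56.0 x − 53.8 y = 3620.48
Solving the 2×2 system: x ≈ 43.5, y ≈ -22.0 km.
Check against P (with the unrounded x, y): √((x − 12.8)²+(y + 51.6)²) = 42.65 ≈ 42.65 km. ✓

x ≈ 43.5 km, y ≈ -22.0 km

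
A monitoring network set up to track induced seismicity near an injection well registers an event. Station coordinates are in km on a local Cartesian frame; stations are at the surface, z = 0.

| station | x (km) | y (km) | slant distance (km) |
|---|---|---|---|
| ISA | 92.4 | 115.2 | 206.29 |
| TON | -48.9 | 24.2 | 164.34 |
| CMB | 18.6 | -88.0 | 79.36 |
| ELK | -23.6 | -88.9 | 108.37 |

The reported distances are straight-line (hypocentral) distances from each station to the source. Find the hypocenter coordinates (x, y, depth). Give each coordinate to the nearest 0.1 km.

x ≈ 61.8 km, y ≈ -77.9 km, depth ≈ 65.8 km

Each station gives a sphere (x−x_i)² + (y−y_i)² + z² = d_i² (stations at z=0).
Subtracting the ISA sphere from TON and CMB: z² cancels, leaving linear equations in x and y:
-282.6 x − 182.0 y = -3284.02
-147.6 x − 406.4 y = 22538.71
Solving: x ≈ 61.791, y ≈ -77.901 km (keep extra digits for the depth step; rounded: 61.8, -77.9).
Then from the ISA sphere: z² = 206.29² − (x − 92.4)² − (y − 115.2)² with x = 61.791, y = -77.901, so z ≈ 65.808 ≈ 65.8 km.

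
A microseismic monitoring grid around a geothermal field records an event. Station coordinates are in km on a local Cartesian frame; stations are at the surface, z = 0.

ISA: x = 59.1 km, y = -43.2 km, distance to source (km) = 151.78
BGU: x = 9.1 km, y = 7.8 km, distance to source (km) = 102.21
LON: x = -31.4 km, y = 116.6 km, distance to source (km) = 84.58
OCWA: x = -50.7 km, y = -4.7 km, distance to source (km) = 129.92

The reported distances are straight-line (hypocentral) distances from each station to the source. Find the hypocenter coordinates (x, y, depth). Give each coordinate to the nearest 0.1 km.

Each station gives a sphere (x−x_i)² + (y−y_i)² + z² = d_i² (stations at z=0).
Subtracting the ISA sphere from BGU and LON: z² cancels, leaving linear equations in x and y:
-100.0 x + 102.0 y = 7374.88
-181.0 x + 319.6 y = 25105.86
Solving: x ≈ 15.097, y ≈ 87.104 km (keep extra digits for the depth step; rounded: 15.1, 87.1).
Then from the ISA sphere: z² = 151.78² − (x − 59.1)² − (y + 43.2)² with x = 15.097, y = 87.104, so z ≈ 64.201 ≈ 64.2 km.
Check against OCWA (with the unrounded solution): distance 129.92 ≈ 129.92 km. ✓

(15.1, 87.1, 64.2)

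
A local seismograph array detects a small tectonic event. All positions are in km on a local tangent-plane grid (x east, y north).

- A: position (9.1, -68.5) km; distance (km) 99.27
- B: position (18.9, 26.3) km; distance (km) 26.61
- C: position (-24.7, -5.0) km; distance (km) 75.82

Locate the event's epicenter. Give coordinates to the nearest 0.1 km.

Circle about each station: (x − 9.1)² + (y + 68.5)² = 99.27²; (x − 18.9)² + (y − 26.3)² = 26.61²; (x + 24.7)² + (y + 5.0)² = 75.82².
Subtracting pairs of circle equations eliminates x²+y² and gives linear equations (the radical axes):
19.6 x + 189.6 y = 5420.28
-67.6 x + 127.0 y = -34.11
Solving the 2×2 system: x ≈ 45.4, y ≈ 23.9 km.
Check against A (with the unrounded x, y): √((x − 9.1)²+(y + 68.5)²) = 99.27 ≈ 99.27 km. ✓

x ≈ 45.4 km, y ≈ 23.9 km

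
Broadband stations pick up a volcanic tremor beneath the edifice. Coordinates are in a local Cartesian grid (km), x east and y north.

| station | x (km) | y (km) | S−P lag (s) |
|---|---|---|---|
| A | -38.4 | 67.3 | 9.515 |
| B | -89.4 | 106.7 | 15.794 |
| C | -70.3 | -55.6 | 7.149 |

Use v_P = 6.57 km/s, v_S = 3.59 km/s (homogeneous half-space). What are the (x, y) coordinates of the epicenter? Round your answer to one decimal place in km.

Distance from S−P lag: d = Δt · v_P v_S / (v_P − v_S) = Δt · (6.57·3.59)/(6.57−3.59) ≈ 7.9149·Δt.
So d_A = 75.31, d_B = 125.01, d_C = 56.58 km.
Circle about each station: (x + 38.4)² + (y − 67.3)² = 75.31²; (x + 89.4)² + (y − 106.7)² = 125.01²; (x + 70.3)² + (y + 55.6)² = 56.58².
Subtracting pairs of circle equations eliminates x²+y² and gives linear equations (the radical axes):
-102.0 x + 78.8 y = 3417.50
-63.8 x − 245.8 y = 4499.90
Solving the 2×2 system: x ≈ -39.7, y ≈ -8.0 km.

-39.7 km east, -8.0 km north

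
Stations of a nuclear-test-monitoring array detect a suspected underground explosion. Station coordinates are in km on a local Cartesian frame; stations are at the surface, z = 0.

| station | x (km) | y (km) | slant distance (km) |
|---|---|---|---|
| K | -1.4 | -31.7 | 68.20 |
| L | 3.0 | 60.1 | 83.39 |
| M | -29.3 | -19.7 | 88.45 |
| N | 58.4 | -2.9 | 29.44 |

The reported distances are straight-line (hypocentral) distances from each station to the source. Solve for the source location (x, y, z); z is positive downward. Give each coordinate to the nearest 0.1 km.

Each station gives a sphere (x−x_i)² + (y−y_i)² + z² = d_i² (stations at z=0).
Subtracting the K sphere from L and M: z² cancels, leaving linear equations in x and y:
8.8 x + 183.6 y = 311.51
-55.8 x + 24.0 y = -2932.43
Solving: x ≈ 52.206, y ≈ -0.806 km (keep extra digits for the depth step; rounded: 52.2, -0.8).
Then from the K sphere: z² = 68.20² − (x + 1.4)² − (y + 31.7)² with x = 52.206, y = -0.806, so z ≈ 28.691 ≈ 28.7 km.

x ≈ 52.2 km, y ≈ -0.8 km, depth ≈ 28.7 km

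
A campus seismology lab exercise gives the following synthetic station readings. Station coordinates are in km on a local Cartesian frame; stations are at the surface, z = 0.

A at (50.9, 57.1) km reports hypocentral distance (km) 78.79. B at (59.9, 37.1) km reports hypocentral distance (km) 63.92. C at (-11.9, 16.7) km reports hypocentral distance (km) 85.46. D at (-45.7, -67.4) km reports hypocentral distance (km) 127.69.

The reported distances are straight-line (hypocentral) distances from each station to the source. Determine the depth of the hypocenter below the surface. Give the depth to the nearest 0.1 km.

depth ≈ 47.2 km

Each station gives a sphere (x−x_i)² + (y−y_i)² + z² = d_i² (stations at z=0).
Subtracting the A sphere from B and C: z² cancels, leaving linear equations in x and y:
18.0 x − 40.0 y = 1235.30
-125.6 x − 80.8 y = -6526.27
Solving: x ≈ 55.702, y ≈ -5.816 km (keep extra digits for the depth step; rounded: 55.7, -5.8).
Then from the A sphere: z² = 78.79² − (x − 50.9)² − (y − 57.1)² with x = 55.702, y = -5.816, so z ≈ 47.185 ≈ 47.2 km.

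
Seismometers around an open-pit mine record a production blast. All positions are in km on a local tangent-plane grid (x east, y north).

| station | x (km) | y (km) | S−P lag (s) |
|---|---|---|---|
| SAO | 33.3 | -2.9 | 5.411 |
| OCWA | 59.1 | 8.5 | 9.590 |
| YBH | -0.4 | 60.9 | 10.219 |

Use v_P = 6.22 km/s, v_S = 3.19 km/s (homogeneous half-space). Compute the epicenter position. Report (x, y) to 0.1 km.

Distance from S−P lag: d = Δt · v_P v_S / (v_P − v_S) = Δt · (6.22·3.19)/(6.22−3.19) ≈ 6.5484·Δt.
So d_SAO = 35.43, d_OCWA = 62.80, d_YBH = 66.92 km.
Circle about each station: (x − 33.3)² + (y + 2.9)² = 35.43²; (x − 59.1)² + (y − 8.5)² = 62.80²; (x + 0.4)² + (y − 60.9)² = 66.92².
Subtracting the SAO equation from the OCWA and YBH equations removes the quadratic terms:
51.6 x + 22.8 y = -240.80
-67.4 x + 127.6 y = -631.33
Solving the 2×2 system: x ≈ -2.0, y ≈ -6.0 km.
Check against SAO (with the unrounded x, y): √((x − 33.3)²+(y + 2.9)²) = 35.45 ≈ 35.43 km. ✓

-2.0 km east, -6.0 km north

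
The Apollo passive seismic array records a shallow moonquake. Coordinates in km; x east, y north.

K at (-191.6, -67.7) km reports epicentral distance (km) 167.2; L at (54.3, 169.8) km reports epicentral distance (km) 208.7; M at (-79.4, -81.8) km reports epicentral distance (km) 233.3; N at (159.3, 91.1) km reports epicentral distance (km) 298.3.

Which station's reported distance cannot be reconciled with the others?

M

Solve using three stations at a time. Using K, L, N (subtract circle equations pairwise → linear system) gives (x, y) ≈ (-139.0, 91.1).
Distances from that point to each station vs reported:
  K: calculated 167.3 vs reported 167.2 → residual 0.1 km
  L: calculated 208.7 vs reported 208.7 → residual 0.0 km
  M: calculated 182.9 vs reported 233.3 → residual 50.4 km
  N: calculated 298.3 vs reported 298.3 → residual 0.0 km
K, L, N are mutually consistent (residuals ≈ 0); M is off by 50.4 km.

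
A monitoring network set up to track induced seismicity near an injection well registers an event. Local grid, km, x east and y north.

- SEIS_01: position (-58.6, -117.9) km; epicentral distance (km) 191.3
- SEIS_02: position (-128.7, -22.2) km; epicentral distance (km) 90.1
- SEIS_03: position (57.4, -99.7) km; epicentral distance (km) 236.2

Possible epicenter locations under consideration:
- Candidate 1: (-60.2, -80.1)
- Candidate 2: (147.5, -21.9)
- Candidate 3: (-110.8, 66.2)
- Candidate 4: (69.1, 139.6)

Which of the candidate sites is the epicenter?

For each candidate, compare |candidate − station| to the reported distance:
Candidate 1: residuals SEIS_01 153.5, SEIS_02 0.4, SEIS_03 117.0 → max 153.5 km
Candidate 2: residuals SEIS_01 36.1, SEIS_02 186.1, SEIS_03 117.2 → max 186.1 km
Candidate 3: residuals SEIS_01 0.1, SEIS_02 0.1, SEIS_03 0.0 → max 0.1 km
Candidate 4: residuals SEIS_01 96.1, SEIS_02 165.4, SEIS_03 3.4 → max 165.4 km
Only Candidate 3 has all residuals ≈ 0.

Candidate 3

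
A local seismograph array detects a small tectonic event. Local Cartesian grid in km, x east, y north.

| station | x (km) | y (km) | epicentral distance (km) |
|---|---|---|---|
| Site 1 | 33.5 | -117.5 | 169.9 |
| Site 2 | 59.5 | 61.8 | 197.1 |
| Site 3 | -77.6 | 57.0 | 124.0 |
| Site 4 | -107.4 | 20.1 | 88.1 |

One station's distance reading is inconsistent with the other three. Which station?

Site 1

Solve using three stations at a time. Using Site 2, Site 3, Site 4 (subtract circle equations pairwise → linear system) gives (x, y) ≈ (-90.2, -66.4).
Distances from that point to each station vs reported:
  Site 1: calculated 133.9 vs reported 169.9 → residual 36.0 km
  Site 2: calculated 197.2 vs reported 197.1 → residual 0.1 km
  Site 3: calculated 124.1 vs reported 124.0 → residual 0.1 km
  Site 4: calculated 88.2 vs reported 88.1 → residual 0.1 km
Site 2, Site 3, Site 4 are mutually consistent (residuals ≈ 0); Site 1 is off by 36.0 km.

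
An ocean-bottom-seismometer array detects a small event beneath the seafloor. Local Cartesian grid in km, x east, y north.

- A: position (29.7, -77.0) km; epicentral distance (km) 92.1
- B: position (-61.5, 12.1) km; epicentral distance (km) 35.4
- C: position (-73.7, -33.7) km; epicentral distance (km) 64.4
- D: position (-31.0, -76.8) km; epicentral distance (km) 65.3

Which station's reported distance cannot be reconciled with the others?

Solve using three stations at a time. Using A, B, D (subtract circle equations pairwise → linear system) gives (x, y) ≈ (-35.2, -11.6).
Distances from that point to each station vs reported:
  A: calculated 92.1 vs reported 92.1 → residual 0.0 km
  B: calculated 35.4 vs reported 35.4 → residual 0.0 km
  C: calculated 44.4 vs reported 64.4 → residual 20.0 km
  D: calculated 65.3 vs reported 65.3 → residual 0.0 km
A, B, D are mutually consistent (residuals ≈ 0); C is off by 20.0 km.

C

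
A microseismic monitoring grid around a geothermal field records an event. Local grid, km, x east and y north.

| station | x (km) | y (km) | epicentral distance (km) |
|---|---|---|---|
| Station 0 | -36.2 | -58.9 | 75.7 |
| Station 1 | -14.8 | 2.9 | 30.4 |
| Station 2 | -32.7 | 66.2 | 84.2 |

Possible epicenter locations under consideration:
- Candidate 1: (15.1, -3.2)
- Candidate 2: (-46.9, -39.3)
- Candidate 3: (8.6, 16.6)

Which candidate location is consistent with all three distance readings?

For each candidate, compare |candidate − station| to the reported distance:
Candidate 1: residuals Station 0 0.0, Station 1 0.1, Station 2 0.1 → max 0.1 km
Candidate 2: residuals Station 0 53.4, Station 1 22.6, Station 2 22.3 → max 53.4 km
Candidate 3: residuals Station 0 12.1, Station 1 3.3, Station 2 19.7 → max 19.7 km
Only Candidate 1 has all residuals ≈ 0.

Candidate 1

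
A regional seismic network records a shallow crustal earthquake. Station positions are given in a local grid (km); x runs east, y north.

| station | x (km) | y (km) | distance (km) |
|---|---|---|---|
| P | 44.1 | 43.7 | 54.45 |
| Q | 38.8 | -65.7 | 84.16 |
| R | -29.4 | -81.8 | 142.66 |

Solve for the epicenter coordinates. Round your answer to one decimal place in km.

83.2 km east, 5.8 km north

Circle about each station: (x − 44.1)² + (y − 43.7)² = 54.45²; (x − 38.8)² + (y + 65.7)² = 84.16²; (x + 29.4)² + (y + 81.8)² = 142.66².
Subtracting pairs of circle equations eliminates x²+y² and gives linear equations (the radical axes):
-10.6 x − 218.8 y = -2150.67
-147.0 x − 251.0 y = -13685.97
Solving the 2×2 system: x ≈ 83.2, y ≈ 5.8 km.
Check against P (with the unrounded x, y): √((x − 44.1)²+(y − 43.7)²) = 54.46 ≈ 54.45 km. ✓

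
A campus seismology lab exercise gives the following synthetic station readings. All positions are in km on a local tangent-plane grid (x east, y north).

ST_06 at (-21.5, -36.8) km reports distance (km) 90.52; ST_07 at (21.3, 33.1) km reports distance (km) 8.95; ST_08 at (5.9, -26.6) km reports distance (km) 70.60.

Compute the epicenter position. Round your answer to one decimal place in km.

(23.4, 41.8)

Circle about each station: (x + 21.5)² + (y + 36.8)² = 90.52²; (x − 21.3)² + (y − 33.1)² = 8.95²; (x − 5.9)² + (y + 26.6)² = 70.60².
Subtracting pairs of circle equations eliminates x²+y² and gives linear equations (the radical axes):
85.6 x + 139.8 y = 7846.58
54.8 x + 20.4 y = 2135.39
Solving the 2×2 system: x ≈ 23.4, y ≈ 41.8 km.
Check against ST_06 (with the unrounded x, y): √((x + 21.5)²+(y + 36.8)²) = 90.52 ≈ 90.52 km. ✓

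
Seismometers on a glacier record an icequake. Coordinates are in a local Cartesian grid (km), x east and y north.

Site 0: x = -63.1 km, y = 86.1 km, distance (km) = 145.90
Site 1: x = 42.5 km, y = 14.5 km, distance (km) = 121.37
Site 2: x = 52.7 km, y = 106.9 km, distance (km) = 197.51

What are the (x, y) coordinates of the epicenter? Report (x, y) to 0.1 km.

Circle about each station: (x + 63.1)² + (y − 86.1)² = 145.90²; (x − 42.5)² + (y − 14.5)² = 121.37²; (x − 52.7)² + (y − 106.9)² = 197.51².
Subtracting the Site 0 equation from the Site 1 and Site 2 equations removes the quadratic terms:
211.2 x − 143.2 y = -2822.19
231.6 x + 41.6 y = -14913.31
Solving the 2×2 system: x ≈ -53.7, y ≈ -59.5 km.

-53.7 km east, -59.5 km north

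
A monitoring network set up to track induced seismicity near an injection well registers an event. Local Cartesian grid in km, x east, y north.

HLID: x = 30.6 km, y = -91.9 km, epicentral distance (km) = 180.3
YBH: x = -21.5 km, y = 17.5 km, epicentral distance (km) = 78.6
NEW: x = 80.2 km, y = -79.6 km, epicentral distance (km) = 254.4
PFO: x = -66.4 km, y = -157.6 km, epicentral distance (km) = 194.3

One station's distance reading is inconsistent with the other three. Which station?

NEW

Solve using three stations at a time. Using HLID, YBH, PFO (subtract circle equations pairwise → linear system) gives (x, y) ≈ (-98.5, 34.1).
Distances from that point to each station vs reported:
  HLID: calculated 180.4 vs reported 180.3 → residual 0.1 km
  YBH: calculated 78.7 vs reported 78.6 → residual 0.1 km
  NEW: calculated 211.8 vs reported 254.4 → residual 42.6 km
  PFO: calculated 194.3 vs reported 194.3 → residual 0.0 km
HLID, YBH, PFO are mutually consistent (residuals ≈ 0); NEW is off by 42.6 km.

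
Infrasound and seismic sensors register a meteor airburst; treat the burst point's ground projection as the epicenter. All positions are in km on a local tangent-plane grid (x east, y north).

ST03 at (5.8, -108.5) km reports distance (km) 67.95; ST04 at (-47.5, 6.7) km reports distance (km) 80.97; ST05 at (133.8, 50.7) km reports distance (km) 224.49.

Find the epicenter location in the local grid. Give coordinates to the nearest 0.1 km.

x ≈ -52.8 km, y ≈ -74.1 km

Circle about each station: (x − 5.8)² + (y + 108.5)² = 67.95²; (x + 47.5)² + (y − 6.7)² = 80.97²; (x − 133.8)² + (y − 50.7)² = 224.49².
Subtracting pairs of circle equations eliminates x²+y² and gives linear equations (the radical axes):
-106.6 x + 230.4 y = -11443.69
256.0 x + 318.4 y = -37111.52
Solving the 2×2 system: x ≈ -52.8, y ≈ -74.1 km.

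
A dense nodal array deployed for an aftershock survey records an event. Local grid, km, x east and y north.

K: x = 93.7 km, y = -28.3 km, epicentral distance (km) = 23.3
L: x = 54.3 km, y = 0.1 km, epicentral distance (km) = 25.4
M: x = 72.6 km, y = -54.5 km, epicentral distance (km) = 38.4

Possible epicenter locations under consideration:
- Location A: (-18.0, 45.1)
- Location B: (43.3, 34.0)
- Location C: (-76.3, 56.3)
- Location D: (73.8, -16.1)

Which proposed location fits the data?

Location D

For each candidate, compare |candidate − station| to the reported distance:
Location A: residuals K 110.4, L 59.8, M 96.2 → max 110.4 km
Location B: residuals K 56.8, L 10.2, M 54.8 → max 56.8 km
Location C: residuals K 166.6, L 116.8, M 147.2 → max 166.6 km
Location D: residuals K 0.0, L 0.0, M 0.0 → max 0.0 km
Only Location D has all residuals ≈ 0.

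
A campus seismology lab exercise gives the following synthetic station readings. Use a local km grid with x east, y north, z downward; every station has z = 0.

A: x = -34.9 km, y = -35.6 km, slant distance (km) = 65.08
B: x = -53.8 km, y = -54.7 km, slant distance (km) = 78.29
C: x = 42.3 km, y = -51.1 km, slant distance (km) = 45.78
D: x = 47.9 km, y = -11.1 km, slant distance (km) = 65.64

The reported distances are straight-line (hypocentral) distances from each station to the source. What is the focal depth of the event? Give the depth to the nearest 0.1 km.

Each station gives a sphere (x−x_i)² + (y−y_i)² + z² = d_i² (stations at z=0).
Subtracting the A sphere from B and C: z² cancels, leaving linear equations in x and y:
-37.8 x − 38.2 y = 1507.24
154.4 x − 31.0 y = 4054.73
Solving: x ≈ 15.300, y ≈ -54.596 km (keep extra digits for the depth step; rounded: 15.3, -54.6).
Then from the A sphere: z² = 65.08² − (x + 34.9)² − (y + 35.6)² with x = 15.300, y = -54.596, so z ≈ 36.804 ≈ 36.8 km.
Check against D (with the unrounded solution): distance 65.64 ≈ 65.64 km. ✓

z ≈ 36.8 km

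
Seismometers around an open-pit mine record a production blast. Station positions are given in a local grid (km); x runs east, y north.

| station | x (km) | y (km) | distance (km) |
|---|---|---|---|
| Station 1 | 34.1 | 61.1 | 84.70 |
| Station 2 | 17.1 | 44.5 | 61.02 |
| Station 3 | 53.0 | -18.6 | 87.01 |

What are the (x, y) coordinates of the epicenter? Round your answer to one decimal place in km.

Circle about each station: (x − 34.1)² + (y − 61.1)² = 84.70²; (x − 17.1)² + (y − 44.5)² = 61.02²; (x − 53.0)² + (y + 18.6)² = 87.01².
Subtracting pairs of circle equations eliminates x²+y² and gives linear equations (the radical axes):
-34.0 x − 33.2 y = 827.29
37.8 x − 159.4 y = -2137.71
Solving the 2×2 system: x ≈ -30.4, y ≈ 6.2 km.
Check against Station 1 (with the unrounded x, y): √((x − 34.1)²+(y − 61.1)²) = 84.69 ≈ 84.70 km. ✓

(-30.4, 6.2)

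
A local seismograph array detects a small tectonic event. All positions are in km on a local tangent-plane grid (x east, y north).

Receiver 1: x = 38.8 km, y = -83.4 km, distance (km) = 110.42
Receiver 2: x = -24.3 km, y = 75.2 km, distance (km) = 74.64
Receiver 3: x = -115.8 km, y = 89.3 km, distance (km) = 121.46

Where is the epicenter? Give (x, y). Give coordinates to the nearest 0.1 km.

(-32.4, 1.0)

Circle about each station: (x − 38.8)² + (y + 83.4)² = 110.42²; (x + 24.3)² + (y − 75.2)² = 74.64²; (x + 115.8)² + (y − 89.3)² = 121.46².
Subtracting the Receiver 1 equation from the Receiver 2 and Receiver 3 equations removes the quadratic terms:
-126.2 x + 317.2 y = 4405.98
-309.2 x + 345.4 y = 10363.17
Solving the 2×2 system: x ≈ -32.4, y ≈ 1.0 km.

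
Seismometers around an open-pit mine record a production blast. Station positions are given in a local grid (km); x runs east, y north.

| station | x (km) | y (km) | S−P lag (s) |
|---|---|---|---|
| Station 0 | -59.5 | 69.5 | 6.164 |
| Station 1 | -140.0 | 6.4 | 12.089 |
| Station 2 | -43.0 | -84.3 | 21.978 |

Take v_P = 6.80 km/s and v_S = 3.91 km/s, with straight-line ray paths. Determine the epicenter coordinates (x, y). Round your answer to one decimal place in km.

Distance from S−P lag: d = Δt · v_P v_S / (v_P − v_S) = Δt · (6.80·3.91)/(6.80−3.91) ≈ 9.2000·Δt.
So d_Station 0 = 56.71, d_Station 1 = 111.22, d_Station 2 = 202.20 km.
Circle about each station: (x + 59.5)² + (y − 69.5)² = 56.71²; (x + 140.0)² + (y − 6.4)² = 111.22²; (x + 43.0)² + (y + 84.3)² = 202.20².
Subtracting the Station 0 equation from the Station 1 and Station 2 equations removes the quadratic terms:
-161.0 x − 126.2 y = 2116.60
33.0 x − 307.6 y = -37083.83
Solving the 2×2 system: x ≈ -99.3, y ≈ 109.9 km.

x ≈ -99.3 km, y ≈ 109.9 km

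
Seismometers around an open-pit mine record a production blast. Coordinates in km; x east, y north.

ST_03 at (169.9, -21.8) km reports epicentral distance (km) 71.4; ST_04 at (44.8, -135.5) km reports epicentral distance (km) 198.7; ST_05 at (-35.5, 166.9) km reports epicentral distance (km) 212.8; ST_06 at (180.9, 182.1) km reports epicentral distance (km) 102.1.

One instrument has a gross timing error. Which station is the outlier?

ST_06

Solve using three stations at a time. Using ST_03, ST_04, ST_05 (subtract circle equations pairwise → linear system) gives (x, y) ≈ (136.0, 41.0).
Distances from that point to each station vs reported:
  ST_03: calculated 71.3 vs reported 71.4 → residual 0.1 km
  ST_04: calculated 198.7 vs reported 198.7 → residual 0.0 km
  ST_05: calculated 212.8 vs reported 212.8 → residual 0.0 km
  ST_06: calculated 148.1 vs reported 102.1 → residual 46.0 km
ST_03, ST_04, ST_05 are mutually consistent (residuals ≈ 0); ST_06 is off by 46.0 km.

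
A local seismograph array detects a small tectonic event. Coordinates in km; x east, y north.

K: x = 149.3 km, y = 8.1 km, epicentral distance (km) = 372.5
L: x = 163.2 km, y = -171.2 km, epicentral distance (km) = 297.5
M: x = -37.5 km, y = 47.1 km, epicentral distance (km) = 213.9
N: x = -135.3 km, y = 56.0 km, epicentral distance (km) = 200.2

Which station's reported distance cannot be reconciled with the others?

Solve using three stations at a time. Using L, M, N (subtract circle equations pairwise → linear system) gives (x, y) ≈ (-133.2, -144.4).
Distances from that point to each station vs reported:
  K: calculated 321.1 vs reported 372.5 → residual 51.4 km
  L: calculated 297.6 vs reported 297.5 → residual 0.1 km
  M: calculated 214.1 vs reported 213.9 → residual 0.2 km
  N: calculated 200.4 vs reported 200.2 → residual 0.2 km
L, M, N are mutually consistent (residuals ≈ 0); K is off by 51.4 km.

K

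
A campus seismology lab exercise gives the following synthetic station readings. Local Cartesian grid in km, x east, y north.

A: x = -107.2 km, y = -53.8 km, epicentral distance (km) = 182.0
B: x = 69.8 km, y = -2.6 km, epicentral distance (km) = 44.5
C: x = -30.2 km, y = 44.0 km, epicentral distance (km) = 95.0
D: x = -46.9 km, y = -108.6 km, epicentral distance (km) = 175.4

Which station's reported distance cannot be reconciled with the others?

Solve using three stations at a time. Using A, B, D (subtract circle equations pairwise → linear system) gives (x, y) ≈ (50.3, 37.4).
Distances from that point to each station vs reported:
  A: calculated 182.0 vs reported 182.0 → residual 0.0 km
  B: calculated 44.5 vs reported 44.5 → residual 0.0 km
  C: calculated 80.8 vs reported 95.0 → residual 14.2 km
  D: calculated 175.4 vs reported 175.4 → residual 0.0 km
A, B, D are mutually consistent (residuals ≈ 0); C is off by 14.2 km.

C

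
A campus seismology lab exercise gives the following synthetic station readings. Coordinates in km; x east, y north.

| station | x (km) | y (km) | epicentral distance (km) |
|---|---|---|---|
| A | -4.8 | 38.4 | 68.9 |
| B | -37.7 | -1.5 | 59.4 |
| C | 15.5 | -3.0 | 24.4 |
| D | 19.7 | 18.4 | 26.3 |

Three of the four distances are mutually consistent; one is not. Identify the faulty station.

Solve using three stations at a time. Using A, B, C (subtract circle equations pairwise → linear system) gives (x, y) ≈ (15.8, -27.3).
Distances from that point to each station vs reported:
  A: calculated 68.9 vs reported 68.9 → residual 0.0 km
  B: calculated 59.4 vs reported 59.4 → residual 0.0 km
  C: calculated 24.3 vs reported 24.4 → residual 0.1 km
  D: calculated 45.9 vs reported 26.3 → residual 19.6 km
A, B, C are mutually consistent (residuals ≈ 0); D is off by 19.6 km.

D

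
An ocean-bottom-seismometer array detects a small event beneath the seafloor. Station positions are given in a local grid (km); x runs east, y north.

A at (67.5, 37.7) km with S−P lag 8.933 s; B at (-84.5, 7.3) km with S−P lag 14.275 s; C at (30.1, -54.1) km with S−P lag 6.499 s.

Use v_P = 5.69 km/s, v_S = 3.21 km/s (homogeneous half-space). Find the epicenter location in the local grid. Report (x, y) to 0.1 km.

x ≈ 19.6 km, y ≈ -7.4 km

Distance from S−P lag: d = Δt · v_P v_S / (v_P − v_S) = Δt · (5.69·3.21)/(5.69−3.21) ≈ 7.3649·Δt.
So d_A = 65.79, d_B = 105.13, d_C = 47.86 km.
Circle about each station: (x − 67.5)² + (y − 37.7)² = 65.79²; (x + 84.5)² + (y − 7.3)² = 105.13²; (x − 30.1)² + (y + 54.1)² = 47.86².
Subtracting the A equation from the B and C equations removes the quadratic terms:
-304.0 x − 60.8 y = -5507.99
-74.8 x − 183.6 y = -106.98
Solving the 2×2 system: x ≈ 19.6, y ≈ -7.4 km.
Check against A (with the unrounded x, y): √((x − 67.5)²+(y − 37.7)²) = 65.79 ≈ 65.79 km. ✓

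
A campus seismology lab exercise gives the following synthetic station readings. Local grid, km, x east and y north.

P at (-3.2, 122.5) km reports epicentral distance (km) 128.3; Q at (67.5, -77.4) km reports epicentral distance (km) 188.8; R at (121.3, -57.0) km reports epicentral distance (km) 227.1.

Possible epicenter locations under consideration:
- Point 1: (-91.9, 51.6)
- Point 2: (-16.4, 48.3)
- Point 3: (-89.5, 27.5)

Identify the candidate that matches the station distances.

Point 3

For each candidate, compare |candidate − station| to the reported distance:
Point 1: residuals P 14.7, Q 16.3, R 12.2 → max 16.3 km
Point 2: residuals P 52.9, Q 37.7, R 53.8 → max 53.8 km
Point 3: residuals P 0.0, Q 0.0, R 0.0 → max 0.0 km
Only Point 3 has all residuals ≈ 0.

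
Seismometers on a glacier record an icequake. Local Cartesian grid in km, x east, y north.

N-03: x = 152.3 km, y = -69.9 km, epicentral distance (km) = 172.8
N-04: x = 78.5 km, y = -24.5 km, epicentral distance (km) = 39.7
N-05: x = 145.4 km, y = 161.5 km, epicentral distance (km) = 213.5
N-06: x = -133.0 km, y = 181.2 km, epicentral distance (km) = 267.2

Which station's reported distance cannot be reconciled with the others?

N-03

Solve using three stations at a time. Using N-04, N-05, N-06 (subtract circle equations pairwise → linear system) gives (x, y) ≈ (38.8, -23.5).
Distances from that point to each station vs reported:
  N-03: calculated 122.7 vs reported 172.8 → residual 50.1 km
  N-04: calculated 39.7 vs reported 39.7 → residual 0.0 km
  N-05: calculated 213.5 vs reported 213.5 → residual 0.0 km
  N-06: calculated 267.2 vs reported 267.2 → residual 0.0 km
N-04, N-05, N-06 are mutually consistent (residuals ≈ 0); N-03 is off by 50.1 km.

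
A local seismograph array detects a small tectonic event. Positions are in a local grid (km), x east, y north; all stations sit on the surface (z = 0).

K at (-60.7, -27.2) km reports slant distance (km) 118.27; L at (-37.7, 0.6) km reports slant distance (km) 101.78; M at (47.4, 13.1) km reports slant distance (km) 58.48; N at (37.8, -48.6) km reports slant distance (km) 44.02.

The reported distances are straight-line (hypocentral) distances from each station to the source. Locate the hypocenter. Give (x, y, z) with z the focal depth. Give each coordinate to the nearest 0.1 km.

x ≈ 51.2 km, y ≈ -31.1 km, depth ≈ 38.1 km

Each station gives a sphere (x−x_i)² + (y−y_i)² + z² = d_i² (stations at z=0).
Subtracting the K sphere from L and M: z² cancels, leaving linear equations in x and y:
46.0 x + 55.6 y = 625.94
216.2 x + 80.6 y = 8561.92
Solving: x ≈ 51.195, y ≈ -31.098 km (keep extra digits for the depth step; rounded: 51.2, -31.1).
Then from the K sphere: z² = 118.27² − (x + 60.7)² − (y + 27.2)² with x = 51.195, y = -31.098, so z ≈ 38.107 ≈ 38.1 km.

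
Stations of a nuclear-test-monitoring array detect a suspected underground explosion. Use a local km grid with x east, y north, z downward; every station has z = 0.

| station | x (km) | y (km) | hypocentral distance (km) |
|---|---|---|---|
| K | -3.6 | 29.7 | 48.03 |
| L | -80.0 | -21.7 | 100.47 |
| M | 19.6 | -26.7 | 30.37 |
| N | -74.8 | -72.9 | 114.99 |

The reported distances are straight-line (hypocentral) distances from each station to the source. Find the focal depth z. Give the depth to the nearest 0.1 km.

depth ≈ 23.1 km

Each station gives a sphere (x−x_i)² + (y−y_i)² + z² = d_i² (stations at z=0).
Subtracting the K sphere from L and M: z² cancels, leaving linear equations in x and y:
-152.8 x − 102.8 y = -1811.50
46.4 x − 112.8 y = 1586.54
Solving: x ≈ 16.697, y ≈ -7.197 km (keep extra digits for the depth step; rounded: 16.7, -7.2).
Then from the K sphere: z² = 48.03² − (x + 3.6)² − (y − 29.7)² with x = 16.697, y = -7.197, so z ≈ 23.098 ≈ 23.1 km.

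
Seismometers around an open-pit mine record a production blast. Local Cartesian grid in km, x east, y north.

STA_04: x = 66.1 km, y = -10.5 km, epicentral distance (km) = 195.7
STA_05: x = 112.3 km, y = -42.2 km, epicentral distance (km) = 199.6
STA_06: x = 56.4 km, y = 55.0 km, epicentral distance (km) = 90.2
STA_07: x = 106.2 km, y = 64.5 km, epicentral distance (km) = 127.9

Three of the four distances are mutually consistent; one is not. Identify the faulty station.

Solve using three stations at a time. Using STA_05, STA_06, STA_07 (subtract circle equations pairwise → linear system) gives (x, y) ≈ (-11.7, 114.3).
Distances from that point to each station vs reported:
  STA_04: calculated 147.0 vs reported 195.7 → residual 48.7 km
  STA_05: calculated 199.6 vs reported 199.6 → residual 0.0 km
  STA_06: calculated 90.2 vs reported 90.2 → residual 0.0 km
  STA_07: calculated 127.9 vs reported 127.9 → residual 0.0 km
STA_05, STA_06, STA_07 are mutually consistent (residuals ≈ 0); STA_04 is off by 48.7 km.

STA_04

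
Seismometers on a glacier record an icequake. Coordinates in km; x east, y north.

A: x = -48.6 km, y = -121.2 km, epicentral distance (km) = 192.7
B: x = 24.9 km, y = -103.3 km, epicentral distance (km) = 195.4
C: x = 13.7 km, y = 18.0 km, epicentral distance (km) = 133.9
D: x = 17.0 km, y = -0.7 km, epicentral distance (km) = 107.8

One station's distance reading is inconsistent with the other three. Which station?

C

Solve using three stations at a time. Using A, B, D (subtract circle equations pairwise → linear system) gives (x, y) ≈ (-63.6, 70.9).
Distances from that point to each station vs reported:
  A: calculated 192.7 vs reported 192.7 → residual 0.0 km
  B: calculated 195.4 vs reported 195.4 → residual 0.0 km
  C: calculated 93.7 vs reported 133.9 → residual 40.2 km
  D: calculated 107.8 vs reported 107.8 → residual 0.0 km
A, B, D are mutually consistent (residuals ≈ 0); C is off by 40.2 km.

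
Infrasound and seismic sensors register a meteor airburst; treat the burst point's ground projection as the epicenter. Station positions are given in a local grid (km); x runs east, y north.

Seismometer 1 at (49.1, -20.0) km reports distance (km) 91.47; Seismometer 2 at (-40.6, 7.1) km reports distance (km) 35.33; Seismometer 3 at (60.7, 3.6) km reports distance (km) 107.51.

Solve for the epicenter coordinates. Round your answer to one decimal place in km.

-42.0 km east, -28.2 km north

Circle about each station: (x − 49.1)² + (y + 20.0)² = 91.47²; (x + 40.6)² + (y − 7.1)² = 35.33²; (x − 60.7)² + (y − 3.6)² = 107.51².
Subtracting the Seismometer 1 equation from the Seismometer 2 and Seismometer 3 equations removes the quadratic terms:
-179.4 x + 54.2 y = 6006.51
23.2 x + 47.2 y = -2305.00
Solving the 2×2 system: x ≈ -42.0, y ≈ -28.2 km.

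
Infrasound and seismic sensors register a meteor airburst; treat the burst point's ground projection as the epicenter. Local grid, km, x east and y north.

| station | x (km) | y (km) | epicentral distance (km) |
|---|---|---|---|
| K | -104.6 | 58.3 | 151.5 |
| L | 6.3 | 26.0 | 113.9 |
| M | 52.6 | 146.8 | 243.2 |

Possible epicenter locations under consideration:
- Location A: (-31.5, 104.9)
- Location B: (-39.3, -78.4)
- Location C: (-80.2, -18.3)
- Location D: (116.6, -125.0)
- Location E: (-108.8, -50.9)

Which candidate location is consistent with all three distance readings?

Location B

For each candidate, compare |candidate − station| to the reported distance:
Location A: residuals K 64.8, L 26.4, M 149.2 → max 149.2 km
Location B: residuals K 0.0, L 0.0, M 0.0 → max 0.0 km
Location C: residuals K 71.1, L 16.7, M 31.3 → max 71.1 km
Location D: residuals K 135.8, L 73.1, M 36.0 → max 135.8 km
Location E: residuals K 42.2, L 24.5, M 12.0 → max 42.2 km
Only Location B has all residuals ≈ 0.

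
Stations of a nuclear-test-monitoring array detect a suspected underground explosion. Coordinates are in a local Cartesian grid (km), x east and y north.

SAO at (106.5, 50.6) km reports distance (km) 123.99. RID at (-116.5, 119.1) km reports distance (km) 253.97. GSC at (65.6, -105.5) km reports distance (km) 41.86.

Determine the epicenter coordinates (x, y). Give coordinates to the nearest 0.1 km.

59.4 km east, -64.1 km north

Circle about each station: (x − 106.5)² + (y − 50.6)² = 123.99²; (x + 116.5)² + (y − 119.1)² = 253.97²; (x − 65.6)² + (y + 105.5)² = 41.86².
Subtracting the SAO equation from the RID and GSC equations removes the quadratic terms:
-446.0 x + 137.0 y = -35272.79
-81.8 x − 312.2 y = 15152.26
Solving the 2×2 system: x ≈ 59.4, y ≈ -64.1 km.
Check against SAO (with the unrounded x, y): √((x − 106.5)²+(y − 50.6)²) = 123.99 ≈ 123.99 km. ✓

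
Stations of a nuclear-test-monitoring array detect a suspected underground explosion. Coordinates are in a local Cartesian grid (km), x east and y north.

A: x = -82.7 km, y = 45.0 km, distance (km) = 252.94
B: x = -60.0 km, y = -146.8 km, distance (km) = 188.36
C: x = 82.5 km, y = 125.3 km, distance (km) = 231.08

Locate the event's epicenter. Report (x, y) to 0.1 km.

(123.0, -102.2)

Circle about each station: (x + 82.7)² + (y − 45.0)² = 252.94²; (x + 60.0)² + (y + 146.8)² = 188.36²; (x − 82.5)² + (y − 125.3)² = 231.08².
Subtracting the A equation from the B and C equations removes the quadratic terms:
45.4 x − 383.6 y = 44785.10
330.4 x + 160.6 y = 24222.73
Solving the 2×2 system: x ≈ 123.0, y ≈ -102.2 km.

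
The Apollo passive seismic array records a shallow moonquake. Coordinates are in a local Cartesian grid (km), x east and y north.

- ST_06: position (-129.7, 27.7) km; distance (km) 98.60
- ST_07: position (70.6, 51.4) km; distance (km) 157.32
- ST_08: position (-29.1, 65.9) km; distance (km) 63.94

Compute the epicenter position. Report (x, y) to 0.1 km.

Circle about each station: (x + 129.7)² + (y − 27.7)² = 98.60²; (x − 70.6)² + (y − 51.4)² = 157.32²; (x + 29.1)² + (y − 65.9)² = 63.94².
Subtracting pairs of circle equations eliminates x²+y² and gives linear equations (the radical axes):
400.6 x + 47.4 y = -24990.68
201.2 x + 76.4 y = -6766.12
Solving the 2×2 system: x ≈ -75.4, y ≈ 110.0 km.
Check against ST_06 (with the unrounded x, y): √((x + 129.7)²+(y − 27.7)²) = 98.60 ≈ 98.60 km. ✓

x ≈ -75.4 km, y ≈ 110.0 km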